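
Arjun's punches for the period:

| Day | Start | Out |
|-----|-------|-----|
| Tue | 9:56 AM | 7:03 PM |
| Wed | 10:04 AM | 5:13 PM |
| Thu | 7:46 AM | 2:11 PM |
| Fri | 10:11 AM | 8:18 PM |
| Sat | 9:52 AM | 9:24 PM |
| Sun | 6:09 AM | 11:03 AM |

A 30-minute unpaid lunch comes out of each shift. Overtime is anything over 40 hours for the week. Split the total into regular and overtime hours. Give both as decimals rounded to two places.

Regular 40.00 hours, overtime 6.23 hours

Tue: 9:56 AM–7:03 PM = 9 h 7 min; less 30 min break → 8 h 37 min
Wed: 10:04 AM–5:13 PM = 7 h 9 min; less 30 min break → 6 h 39 min
Thu: 7:46 AM–2:11 PM = 6 h 25 min; less 30 min break → 5 h 55 min
Fri: 10:11 AM–8:18 PM = 10 h 7 min; less 30 min break → 9 h 37 min
Sat: 9:52 AM–9:24 PM = 11 h 32 min; less 30 min break → 11 h 2 min
Sun: 6:09 AM–11:03 AM = 4 h 54 min; less 30 min break → 4 h 24 min
Total worked: 46 h 14 min = 46.23 h.
Threshold 40 h → overtime 6 h 14 min, regular 40 h 0 min.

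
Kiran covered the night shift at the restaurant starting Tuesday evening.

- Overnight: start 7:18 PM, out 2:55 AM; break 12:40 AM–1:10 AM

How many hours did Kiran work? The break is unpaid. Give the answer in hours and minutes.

7 h 7 min

Overnight: 7:18 PM → midnight = 4 h 42 min; midnight → 2:55 AM = 2 h 55 min; span 7 h 37 min; less 30 min break → 7 h 7 min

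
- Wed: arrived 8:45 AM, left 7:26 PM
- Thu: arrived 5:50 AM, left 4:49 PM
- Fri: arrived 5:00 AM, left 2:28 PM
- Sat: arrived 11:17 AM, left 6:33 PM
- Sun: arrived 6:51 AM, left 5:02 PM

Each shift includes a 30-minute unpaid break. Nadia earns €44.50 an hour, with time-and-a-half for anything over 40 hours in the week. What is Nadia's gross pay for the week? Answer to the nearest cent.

€2186.06

Wed: 8:45 AM–7:26 PM = 10 h 41 min; less 30 min break → 10 h 11 min
Thu: 5:50 AM–4:49 PM = 10 h 59 min; less 30 min break → 10 h 29 min
Fri: 5:00 AM–2:28 PM = 9 h 28 min; less 30 min break → 8 h 58 min
Sat: 11:17 AM–6:33 PM = 7 h 16 min; less 30 min break → 6 h 46 min
Sun: 6:51 AM–5:02 PM = 10 h 11 min; less 30 min break → 9 h 41 min
Total worked: 46 h 5 min = 2765 min.
Regular 40 h 0 min = 2400 min at €44.50/h; overtime 6 h 5 min = 365 min at €66.75/h.
Pay = (2400 × €44.50 + 365 × €66.75) ÷ 60 = €2186.06.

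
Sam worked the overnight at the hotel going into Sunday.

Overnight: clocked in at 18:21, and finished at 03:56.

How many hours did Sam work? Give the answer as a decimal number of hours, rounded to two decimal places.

Overnight: 18:21 → midnight = 5 h 39 min; midnight → 03:56 = 3 h 56 min; span 9 h 35 min

9.58 hours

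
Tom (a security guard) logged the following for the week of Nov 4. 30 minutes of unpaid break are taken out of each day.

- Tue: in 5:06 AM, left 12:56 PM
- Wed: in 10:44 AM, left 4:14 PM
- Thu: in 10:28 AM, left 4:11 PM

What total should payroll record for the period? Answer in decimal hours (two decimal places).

17.55 hours

Tue: 5:06 AM–12:56 PM = 7 h 50 min; less 30 min break → 7 h 20 min
Wed: 10:44 AM–4:14 PM = 5 h 30 min; less 30 min break → 5 h 0 min
Thu: 10:28 AM–4:11 PM = 5 h 43 min; less 30 min break → 5 h 13 min
Total: 7 h 20 min + 5 h 0 min + 5 h 13 min = 17 h 33 min.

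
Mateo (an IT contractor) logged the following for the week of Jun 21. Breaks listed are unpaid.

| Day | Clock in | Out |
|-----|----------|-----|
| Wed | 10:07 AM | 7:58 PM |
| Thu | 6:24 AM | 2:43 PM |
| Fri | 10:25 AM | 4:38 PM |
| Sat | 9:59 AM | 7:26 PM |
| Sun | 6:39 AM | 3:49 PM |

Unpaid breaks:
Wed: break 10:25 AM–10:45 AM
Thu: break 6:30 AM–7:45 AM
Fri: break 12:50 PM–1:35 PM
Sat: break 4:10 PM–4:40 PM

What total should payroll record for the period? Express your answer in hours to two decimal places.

Wed: 10:07 AM–7:58 PM = 9 h 51 min; less 20 min break → 9 h 31 min
Thu: 6:24 AM–2:43 PM = 8 h 19 min; less 75 min break → 7 h 4 min
Fri: 10:25 AM–4:38 PM = 6 h 13 min; less 45 min break → 5 h 28 min
Sat: 9:59 AM–7:26 PM = 9 h 27 min; less 30 min break → 8 h 57 min
Sun: 6:39 AM–3:49 PM = 9 h 10 min
Total: 9 h 31 min + 7 h 4 min + 5 h 28 min + 8 h 57 min + 9 h 10 min = 40 h 10 min.

40.17 hours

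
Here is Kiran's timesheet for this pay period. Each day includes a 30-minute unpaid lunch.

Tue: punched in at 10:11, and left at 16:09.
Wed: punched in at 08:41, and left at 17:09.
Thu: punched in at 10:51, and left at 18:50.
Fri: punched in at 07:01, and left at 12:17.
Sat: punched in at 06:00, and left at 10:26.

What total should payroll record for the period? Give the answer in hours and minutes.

Tue: 10:11–16:09 = 5 h 58 min; less 30 min break → 5 h 28 min
Wed: 08:41–17:09 = 8 h 28 min; less 30 min break → 7 h 58 min
Thu: 10:51–18:50 = 7 h 59 min; less 30 min break → 7 h 29 min
Fri: 07:01–12:17 = 5 h 16 min; less 30 min break → 4 h 46 min
Sat: 06:00–10:26 = 4 h 26 min; less 30 min break → 3 h 56 min
Total: 5 h 28 min + 7 h 58 min + 7 h 29 min + 4 h 46 min + 3 h 56 min = 29 h 37 min.

29 h 37 min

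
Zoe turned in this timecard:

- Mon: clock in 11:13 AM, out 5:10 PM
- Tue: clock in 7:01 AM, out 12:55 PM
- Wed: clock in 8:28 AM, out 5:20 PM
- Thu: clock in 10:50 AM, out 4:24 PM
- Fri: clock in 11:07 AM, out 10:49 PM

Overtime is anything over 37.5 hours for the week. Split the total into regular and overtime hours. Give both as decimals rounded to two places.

Mon: 11:13 AM–5:10 PM = 5 h 57 min
Tue: 7:01 AM–12:55 PM = 5 h 54 min
Wed: 8:28 AM–5:20 PM = 8 h 52 min
Thu: 10:50 AM–4:24 PM = 5 h 34 min
Fri: 11:07 AM–10:49 PM = 11 h 42 min
Total worked: 37 h 59 min = 37.98 h.
Threshold 37.5 h → overtime 0 h 29 min, regular 37 h 30 min.

Regular 37.50 hours, overtime 0.48 hours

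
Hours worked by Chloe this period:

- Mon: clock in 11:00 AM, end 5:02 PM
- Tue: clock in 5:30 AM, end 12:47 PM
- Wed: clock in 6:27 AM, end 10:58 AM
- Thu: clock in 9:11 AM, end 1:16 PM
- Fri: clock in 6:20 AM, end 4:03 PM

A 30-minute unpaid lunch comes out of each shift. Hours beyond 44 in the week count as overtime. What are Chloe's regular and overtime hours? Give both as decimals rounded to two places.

Mon: 11:00 AM–5:02 PM = 6 h 2 min; less 30 min break → 5 h 32 min
Tue: 5:30 AM–12:47 PM = 7 h 17 min; less 30 min break → 6 h 47 min
Wed: 6:27 AM–10:58 AM = 4 h 31 min; less 30 min break → 4 h 1 min
Thu: 9:11 AM–1:16 PM = 4 h 5 min; less 30 min break → 3 h 35 min
Fri: 6:20 AM–4:03 PM = 9 h 43 min; less 30 min break → 9 h 13 min
Total worked: 29 h 8 min = 29.13 h.
Threshold 44 h → overtime 0 h 0 min, regular 29 h 8 min.

Regular 29.13 hours, overtime 0.00 hours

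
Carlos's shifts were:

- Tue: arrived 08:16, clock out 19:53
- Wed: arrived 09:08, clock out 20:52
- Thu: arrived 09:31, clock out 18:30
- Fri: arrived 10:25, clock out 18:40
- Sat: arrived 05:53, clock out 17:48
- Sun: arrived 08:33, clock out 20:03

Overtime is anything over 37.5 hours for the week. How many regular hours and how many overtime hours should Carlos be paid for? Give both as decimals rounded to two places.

Regular 37.50 hours, overtime 26.50 hours

Tue: 08:16–19:53 = 11 h 37 min
Wed: 09:08–20:52 = 11 h 44 min
Thu: 09:31–18:30 = 8 h 59 min
Fri: 10:25–18:40 = 8 h 15 min
Sat: 05:53–17:48 = 11 h 55 min
Sun: 08:33–20:03 = 11 h 30 min
Total worked: 64 h 0 min = 64.00 h.
Threshold 37.5 h → overtime 26 h 30 min, regular 37 h 30 min.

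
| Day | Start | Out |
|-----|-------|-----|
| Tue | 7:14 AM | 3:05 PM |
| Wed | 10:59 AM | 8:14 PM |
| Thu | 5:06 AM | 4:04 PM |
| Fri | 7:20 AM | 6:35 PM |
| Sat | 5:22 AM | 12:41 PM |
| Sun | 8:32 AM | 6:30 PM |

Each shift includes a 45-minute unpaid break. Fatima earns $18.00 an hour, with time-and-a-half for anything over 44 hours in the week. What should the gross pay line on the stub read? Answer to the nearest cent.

$1010.70

Tue: 7:14 AM–3:05 PM = 7 h 51 min; less 45 min break → 7 h 6 min
Wed: 10:59 AM–8:14 PM = 9 h 15 min; less 45 min break → 8 h 30 min
Thu: 5:06 AM–4:04 PM = 10 h 58 min; less 45 min break → 10 h 13 min
Fri: 7:20 AM–6:35 PM = 11 h 15 min; less 45 min break → 10 h 30 min
Sat: 5:22 AM–12:41 PM = 7 h 19 min; less 45 min break → 6 h 34 min
Sun: 8:32 AM–6:30 PM = 9 h 58 min; less 45 min break → 9 h 13 min
Total worked: 52 h 6 min = 3126 min.
Regular 44 h 0 min = 2640 min at $18.00/h; overtime 8 h 6 min = 486 min at $27.00/h.
Pay = (2640 × $18.00 + 486 × $27.00) ÷ 60 = $1010.70.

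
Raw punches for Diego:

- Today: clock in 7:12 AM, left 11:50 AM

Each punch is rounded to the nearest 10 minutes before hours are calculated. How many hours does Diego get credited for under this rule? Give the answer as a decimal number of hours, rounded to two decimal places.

4.67 hours

Today: in 7:12 AM→7:10 AM, out 11:50 AM→11:50 AM; 4 h 40 min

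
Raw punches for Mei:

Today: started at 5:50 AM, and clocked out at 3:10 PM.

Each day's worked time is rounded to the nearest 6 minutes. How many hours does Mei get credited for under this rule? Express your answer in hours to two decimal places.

9.30 hours

Today: 5:50 AM–3:10 PM = 9 h 20 min → rounds to 9 h 18 min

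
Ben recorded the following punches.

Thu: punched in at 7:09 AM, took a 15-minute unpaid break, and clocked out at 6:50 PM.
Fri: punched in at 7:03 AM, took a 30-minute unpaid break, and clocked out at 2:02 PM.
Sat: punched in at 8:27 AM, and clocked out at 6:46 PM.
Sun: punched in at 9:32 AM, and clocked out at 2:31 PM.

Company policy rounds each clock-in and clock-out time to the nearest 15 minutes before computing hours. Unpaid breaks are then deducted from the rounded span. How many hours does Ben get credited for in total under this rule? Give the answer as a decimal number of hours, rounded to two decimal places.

Thu: in 7:09 AM→7:15 AM, out 6:50 PM→6:45 PM; 11 h 30 min − 15 min = 11 h 15 min
Fri: in 7:03 AM→7:00 AM, out 2:02 PM→2:00 PM; 7 h 0 min − 30 min = 6 h 30 min
Sat: in 8:27 AM→8:30 AM, out 6:46 PM→6:45 PM; 10 h 15 min
Sun: in 9:32 AM→9:30 AM, out 2:31 PM→2:30 PM; 5 h 0 min
Total credited: 33 h 0 min.

33.00 hours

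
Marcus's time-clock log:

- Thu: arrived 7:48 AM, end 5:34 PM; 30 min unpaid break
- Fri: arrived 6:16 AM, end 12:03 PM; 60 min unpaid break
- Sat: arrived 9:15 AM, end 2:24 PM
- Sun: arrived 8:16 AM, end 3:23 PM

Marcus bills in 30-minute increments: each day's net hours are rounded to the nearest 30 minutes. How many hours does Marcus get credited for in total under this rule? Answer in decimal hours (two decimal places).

Thu: 7:48 AM–5:34 PM = 9 h 46 min − 30 min = 9 h 16 min → rounds to 9 h 30 min
Fri: 6:16 AM–12:03 PM = 5 h 47 min − 60 min = 4 h 47 min → rounds to 5 h 0 min
Sat: 9:15 AM–2:24 PM = 5 h 9 min → rounds to 5 h 0 min
Sun: 8:16 AM–3:23 PM = 7 h 7 min → rounds to 7 h 0 min
Total credited: 26 h 30 min.

26.50 hours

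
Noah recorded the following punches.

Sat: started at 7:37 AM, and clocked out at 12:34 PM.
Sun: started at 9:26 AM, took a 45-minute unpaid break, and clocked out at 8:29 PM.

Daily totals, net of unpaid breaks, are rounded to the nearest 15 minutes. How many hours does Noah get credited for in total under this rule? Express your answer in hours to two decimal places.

15.25 hours

Sat: 7:37 AM–12:34 PM = 4 h 57 min → rounds to 5 h 0 min
Sun: 9:26 AM–8:29 PM = 11 h 3 min − 45 min = 10 h 18 min → rounds to 10 h 15 min
Total credited: 15 h 15 min.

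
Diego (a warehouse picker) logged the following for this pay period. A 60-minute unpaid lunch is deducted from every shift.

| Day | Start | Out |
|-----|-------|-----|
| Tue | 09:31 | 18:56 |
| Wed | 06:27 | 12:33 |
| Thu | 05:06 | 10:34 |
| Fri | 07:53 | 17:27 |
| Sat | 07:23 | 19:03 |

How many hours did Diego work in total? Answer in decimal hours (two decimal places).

Tue: 09:31–18:56 = 9 h 25 min; less 60 min break → 8 h 25 min
Wed: 06:27–12:33 = 6 h 6 min; less 60 min break → 5 h 6 min
Thu: 05:06–10:34 = 5 h 28 min; less 60 min break → 4 h 28 min
Fri: 07:53–17:27 = 9 h 34 min; less 60 min break → 8 h 34 min
Sat: 07:23–19:03 = 11 h 40 min; less 60 min break → 10 h 40 min
Total: 8 h 25 min + 5 h 6 min + 4 h 28 min + 8 h 34 min + 10 h 40 min = 37 h 13 min.

37.22 hours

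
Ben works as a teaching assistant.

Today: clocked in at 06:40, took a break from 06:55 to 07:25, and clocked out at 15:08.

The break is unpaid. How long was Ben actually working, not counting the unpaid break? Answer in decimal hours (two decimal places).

Today: 06:40–15:08 = 8 h 28 min; less 30 min break → 7 h 58 min

7.97 hours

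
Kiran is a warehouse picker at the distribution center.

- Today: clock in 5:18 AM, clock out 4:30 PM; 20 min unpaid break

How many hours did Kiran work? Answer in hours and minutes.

10 h 52 min

Today: 5:18 AM–4:30 PM = 11 h 12 min; less 20 min break → 10 h 52 min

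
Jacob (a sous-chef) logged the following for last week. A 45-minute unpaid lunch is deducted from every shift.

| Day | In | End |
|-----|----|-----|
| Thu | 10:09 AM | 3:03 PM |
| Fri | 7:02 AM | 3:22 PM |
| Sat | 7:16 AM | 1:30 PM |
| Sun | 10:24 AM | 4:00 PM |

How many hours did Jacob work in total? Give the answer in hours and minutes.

22 h 4 min

Thu: 10:09 AM–3:03 PM = 4 h 54 min; less 45 min break → 4 h 9 min
Fri: 7:02 AM–3:22 PM = 8 h 20 min; less 45 min break → 7 h 35 min
Sat: 7:16 AM–1:30 PM = 6 h 14 min; less 45 min break → 5 h 29 min
Sun: 10:24 AM–4:00 PM = 5 h 36 min; less 45 min break → 4 h 51 min
Total: 4 h 9 min + 7 h 35 min + 5 h 29 min + 4 h 51 min = 22 h 4 min.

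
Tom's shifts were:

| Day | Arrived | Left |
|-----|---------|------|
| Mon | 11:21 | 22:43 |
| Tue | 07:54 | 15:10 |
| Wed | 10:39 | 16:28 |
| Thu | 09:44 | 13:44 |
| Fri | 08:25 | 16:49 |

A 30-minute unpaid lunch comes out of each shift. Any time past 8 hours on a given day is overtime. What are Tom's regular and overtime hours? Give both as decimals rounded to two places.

Regular 31.48 hours, overtime 2.87 hours

Mon: 11:21–22:43 = 11 h 22 min; less 30 min break → 10 h 52 min
Tue: 07:54–15:10 = 7 h 16 min; less 30 min break → 6 h 46 min
Wed: 10:39–16:28 = 5 h 49 min; less 30 min break → 5 h 19 min
Thu: 09:44–13:44 = 4 h 0 min; less 30 min break → 3 h 30 min
Fri: 08:25–16:49 = 8 h 24 min; less 30 min break → 7 h 54 min
Mon reg 8 h 0 min / OT 2 h 52 min; Tue reg 6 h 46 min / OT 0 h 0 min; Wed reg 5 h 19 min / OT 0 h 0 min; Thu reg 3 h 30 min / OT 0 h 0 min; Fri reg 7 h 54 min / OT 0 h 0 min.
Totals: regular 31 h 29 min, overtime 2 h 52 min.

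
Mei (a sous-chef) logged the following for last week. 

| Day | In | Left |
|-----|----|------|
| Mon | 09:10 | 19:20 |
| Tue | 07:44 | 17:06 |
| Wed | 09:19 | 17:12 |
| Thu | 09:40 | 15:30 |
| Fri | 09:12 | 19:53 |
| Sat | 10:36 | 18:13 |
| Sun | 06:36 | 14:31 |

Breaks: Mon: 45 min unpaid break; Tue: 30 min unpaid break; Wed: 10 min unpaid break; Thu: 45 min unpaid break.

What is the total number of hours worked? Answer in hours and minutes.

57 h 18 min

Mon: 09:10–19:20 = 10 h 10 min; less 45 min break → 9 h 25 min
Tue: 07:44–17:06 = 9 h 22 min; less 30 min break → 8 h 52 min
Wed: 09:19–17:12 = 7 h 53 min; less 10 min break → 7 h 43 min
Thu: 09:40–15:30 = 5 h 50 min; less 45 min break → 5 h 5 min
Fri: 09:12–19:53 = 10 h 41 min
Sat: 10:36–18:13 = 7 h 37 min
Sun: 06:36–14:31 = 7 h 55 min
Total: 9 h 25 min + 8 h 52 min + 7 h 43 min + 5 h 5 min + 10 h 41 min + 7 h 37 min + 7 h 55 min = 57 h 18 min.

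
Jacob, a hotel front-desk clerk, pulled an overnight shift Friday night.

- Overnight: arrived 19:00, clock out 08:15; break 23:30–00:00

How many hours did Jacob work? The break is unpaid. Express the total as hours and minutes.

Overnight: 19:00 → midnight = 5 h 0 min; midnight → 08:15 = 8 h 15 min; span 13 h 15 min; less 30 min break → 12 h 45 min

12 h 45 min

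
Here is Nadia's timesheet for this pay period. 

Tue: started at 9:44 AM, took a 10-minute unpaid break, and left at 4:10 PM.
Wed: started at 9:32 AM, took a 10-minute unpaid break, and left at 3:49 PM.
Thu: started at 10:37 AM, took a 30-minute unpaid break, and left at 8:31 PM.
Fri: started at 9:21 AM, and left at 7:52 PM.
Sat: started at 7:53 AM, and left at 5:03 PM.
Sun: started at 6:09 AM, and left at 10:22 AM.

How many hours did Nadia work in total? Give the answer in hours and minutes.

45 h 41 min

Tue: 9:44 AM–4:10 PM = 6 h 26 min; less 10 min break → 6 h 16 min
Wed: 9:32 AM–3:49 PM = 6 h 17 min; less 10 min break → 6 h 7 min
Thu: 10:37 AM–8:31 PM = 9 h 54 min; less 30 min break → 9 h 24 min
Fri: 9:21 AM–7:52 PM = 10 h 31 min
Sat: 7:53 AM–5:03 PM = 9 h 10 min
Sun: 6:09 AM–10:22 AM = 4 h 13 min
Total: 6 h 16 min + 6 h 7 min + 9 h 24 min + 10 h 31 min + 9 h 10 min + 4 h 13 min = 45 h 41 min.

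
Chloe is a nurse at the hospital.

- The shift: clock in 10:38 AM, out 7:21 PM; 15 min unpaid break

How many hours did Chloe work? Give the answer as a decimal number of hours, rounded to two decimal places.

The shift: 10:38 AM–7:21 PM = 8 h 43 min; less 15 min break → 8 h 28 min

8.47 hours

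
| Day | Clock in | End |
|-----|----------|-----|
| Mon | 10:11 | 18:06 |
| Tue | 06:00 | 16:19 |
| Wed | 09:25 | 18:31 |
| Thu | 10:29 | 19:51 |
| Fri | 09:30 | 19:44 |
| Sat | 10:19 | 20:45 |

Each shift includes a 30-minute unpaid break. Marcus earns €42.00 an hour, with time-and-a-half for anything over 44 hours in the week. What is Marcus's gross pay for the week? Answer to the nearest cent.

Mon: 10:11–18:06 = 7 h 55 min; less 30 min break → 7 h 25 min
Tue: 06:00–16:19 = 10 h 19 min; less 30 min break → 9 h 49 min
Wed: 09:25–18:31 = 9 h 6 min; less 30 min break → 8 h 36 min
Thu: 10:29–19:51 = 9 h 22 min; less 30 min break → 8 h 52 min
Fri: 09:30–19:44 = 10 h 14 min; less 30 min break → 9 h 44 min
Sat: 10:19–20:45 = 10 h 26 min; less 30 min break → 9 h 56 min
Total worked: 54 h 22 min = 3262 min.
Regular 44 h 0 min = 2640 min at €42.00/h; overtime 10 h 22 min = 622 min at €63.00/h.
Pay = (2640 × €42.00 + 622 × €63.00) ÷ 60 = €2501.10.

€2501.10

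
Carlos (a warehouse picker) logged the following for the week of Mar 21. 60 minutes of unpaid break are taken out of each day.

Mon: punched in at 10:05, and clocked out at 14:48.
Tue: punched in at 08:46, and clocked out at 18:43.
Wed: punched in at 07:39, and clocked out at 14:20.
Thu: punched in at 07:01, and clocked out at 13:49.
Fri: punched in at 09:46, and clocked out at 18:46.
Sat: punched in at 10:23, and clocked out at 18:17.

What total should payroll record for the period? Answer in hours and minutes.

Mon: 10:05–14:48 = 4 h 43 min; less 60 min break → 3 h 43 min
Tue: 08:46–18:43 = 9 h 57 min; less 60 min break → 8 h 57 min
Wed: 07:39–14:20 = 6 h 41 min; less 60 min break → 5 h 41 min
Thu: 07:01–13:49 = 6 h 48 min; less 60 min break → 5 h 48 min
Fri: 09:46–18:46 = 9 h 0 min; less 60 min break → 8 h 0 min
Sat: 10:23–18:17 = 7 h 54 min; less 60 min break → 6 h 54 min
Total: 3 h 43 min + 8 h 57 min + 5 h 41 min + 5 h 48 min + 8 h 0 min + 6 h 54 min = 39 h 3 min.

39 h 3 min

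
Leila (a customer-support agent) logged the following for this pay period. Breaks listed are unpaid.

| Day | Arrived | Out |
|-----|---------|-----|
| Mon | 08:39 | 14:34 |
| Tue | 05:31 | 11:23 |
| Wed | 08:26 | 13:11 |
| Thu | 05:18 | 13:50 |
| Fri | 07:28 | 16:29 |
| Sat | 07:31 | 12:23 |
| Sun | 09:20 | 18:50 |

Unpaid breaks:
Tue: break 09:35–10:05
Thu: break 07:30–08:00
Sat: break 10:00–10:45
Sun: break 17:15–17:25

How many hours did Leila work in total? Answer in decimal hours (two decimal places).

Mon: 08:39–14:34 = 5 h 55 min
Tue: 05:31–11:23 = 5 h 52 min; less 30 min break → 5 h 22 min
Wed: 08:26–13:11 = 4 h 45 min
Thu: 05:18–13:50 = 8 h 32 min; less 30 min break → 8 h 2 min
Fri: 07:28–16:29 = 9 h 1 min
Sat: 07:31–12:23 = 4 h 52 min; less 45 min break → 4 h 7 min
Sun: 09:20–18:50 = 9 h 30 min; less 10 min break → 9 h 20 min
Total: 5 h 55 min + 5 h 22 min + 4 h 45 min + 8 h 2 min + 9 h 1 min + 4 h 7 min + 9 h 20 min = 46 h 32 min.

46.53 hours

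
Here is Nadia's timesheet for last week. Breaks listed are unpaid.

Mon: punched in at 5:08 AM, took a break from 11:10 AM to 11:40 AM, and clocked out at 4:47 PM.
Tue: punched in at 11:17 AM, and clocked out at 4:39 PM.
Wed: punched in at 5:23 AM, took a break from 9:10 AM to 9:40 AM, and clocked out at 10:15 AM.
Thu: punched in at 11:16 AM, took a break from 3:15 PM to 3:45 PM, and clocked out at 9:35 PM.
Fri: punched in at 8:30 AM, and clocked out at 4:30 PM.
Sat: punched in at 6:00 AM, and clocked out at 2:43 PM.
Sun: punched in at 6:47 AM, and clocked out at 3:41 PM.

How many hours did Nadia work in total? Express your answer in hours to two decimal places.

Mon: 5:08 AM–4:47 PM = 11 h 39 min; less 30 min break → 11 h 9 min
Tue: 11:17 AM–4:39 PM = 5 h 22 min
Wed: 5:23 AM–10:15 AM = 4 h 52 min; less 30 min break → 4 h 22 min
Thu: 11:16 AM–9:35 PM = 10 h 19 min; less 30 min break → 9 h 49 min
Fri: 8:30 AM–4:30 PM = 8 h 0 min
Sat: 6:00 AM–2:43 PM = 8 h 43 min
Sun: 6:47 AM–3:41 PM = 8 h 54 min
Total: 11 h 9 min + 5 h 22 min + 4 h 22 min + 9 h 49 min + 8 h 0 min + 8 h 43 min + 8 h 54 min = 56 h 19 min.

56.32 hours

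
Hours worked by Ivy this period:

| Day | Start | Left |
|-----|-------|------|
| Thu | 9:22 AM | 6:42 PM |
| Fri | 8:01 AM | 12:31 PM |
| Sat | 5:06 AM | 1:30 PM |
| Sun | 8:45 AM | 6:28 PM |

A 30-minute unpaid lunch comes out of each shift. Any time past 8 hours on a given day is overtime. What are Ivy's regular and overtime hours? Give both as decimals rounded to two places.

Regular 27.90 hours, overtime 2.05 hours

Thu: 9:22 AM–6:42 PM = 9 h 20 min; less 30 min break → 8 h 50 min
Fri: 8:01 AM–12:31 PM = 4 h 30 min; less 30 min break → 4 h 0 min
Sat: 5:06 AM–1:30 PM = 8 h 24 min; less 30 min break → 7 h 54 min
Sun: 8:45 AM–6:28 PM = 9 h 43 min; less 30 min break → 9 h 13 min
Thu reg 8 h 0 min / OT 0 h 50 min; Fri reg 4 h 0 min / OT 0 h 0 min; Sat reg 7 h 54 min / OT 0 h 0 min; Sun reg 8 h 0 min / OT 1 h 13 min.
Totals: regular 27 h 54 min, overtime 2 h 3 min.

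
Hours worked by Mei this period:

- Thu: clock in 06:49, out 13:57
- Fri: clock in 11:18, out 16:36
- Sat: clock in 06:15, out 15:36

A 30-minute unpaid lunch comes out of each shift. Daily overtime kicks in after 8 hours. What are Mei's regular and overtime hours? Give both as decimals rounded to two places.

Thu: 06:49–13:57 = 7 h 8 min; less 30 min break → 6 h 38 min
Fri: 11:18–16:36 = 5 h 18 min; less 30 min break → 4 h 48 min
Sat: 06:15–15:36 = 9 h 21 min; less 30 min break → 8 h 51 min
Thu reg 6 h 38 min / OT 0 h 0 min; Fri reg 4 h 48 min / OT 0 h 0 min; Sat reg 8 h 0 min / OT 0 h 51 min.
Totals: regular 19 h 26 min, overtime 0 h 51 min.

Regular 19.43 hours, overtime 0.85 hours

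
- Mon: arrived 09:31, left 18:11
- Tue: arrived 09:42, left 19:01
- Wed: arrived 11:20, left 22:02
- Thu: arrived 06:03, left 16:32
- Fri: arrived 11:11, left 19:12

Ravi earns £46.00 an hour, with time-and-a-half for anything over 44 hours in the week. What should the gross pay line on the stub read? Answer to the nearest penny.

£2243.65

Mon: 09:31–18:11 = 8 h 40 min
Tue: 09:42–19:01 = 9 h 19 min
Wed: 11:20–22:02 = 10 h 42 min
Thu: 06:03–16:32 = 10 h 29 min
Fri: 11:11–19:12 = 8 h 1 min
Total worked: 47 h 11 min = 2831 min.
Regular 44 h 0 min = 2640 min at £46.00/h; overtime 3 h 11 min = 191 min at £69.00/h.
Pay = (2640 × £46.00 + 191 × £69.00) ÷ 60 = £2243.65.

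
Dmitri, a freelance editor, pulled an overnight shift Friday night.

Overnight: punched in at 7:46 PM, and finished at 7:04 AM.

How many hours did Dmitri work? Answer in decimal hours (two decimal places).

Overnight: 7:46 PM → midnight = 4 h 14 min; midnight → 7:04 AM = 7 h 4 min; span 11 h 18 min

11.30 hours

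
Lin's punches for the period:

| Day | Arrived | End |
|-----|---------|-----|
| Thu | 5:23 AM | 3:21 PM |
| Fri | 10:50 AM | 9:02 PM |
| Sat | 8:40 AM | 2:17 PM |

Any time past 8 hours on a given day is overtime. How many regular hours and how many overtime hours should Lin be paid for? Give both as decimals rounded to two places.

Thu: 5:23 AM–3:21 PM = 9 h 58 min
Fri: 10:50 AM–9:02 PM = 10 h 12 min
Sat: 8:40 AM–2:17 PM = 5 h 37 min
Thu reg 8 h 0 min / OT 1 h 58 min; Fri reg 8 h 0 min / OT 2 h 12 min; Sat reg 5 h 37 min / OT 0 h 0 min.
Totals: regular 21 h 37 min, overtime 4 h 10 min.

Regular 21.62 hours, overtime 4.17 hours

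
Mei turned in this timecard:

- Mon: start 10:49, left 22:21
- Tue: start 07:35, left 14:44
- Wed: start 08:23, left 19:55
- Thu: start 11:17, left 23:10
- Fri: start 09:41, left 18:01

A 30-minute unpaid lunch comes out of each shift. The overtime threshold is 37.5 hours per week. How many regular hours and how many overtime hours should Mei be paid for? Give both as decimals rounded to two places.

Mon: 10:49–22:21 = 11 h 32 min; less 30 min break → 11 h 2 min
Tue: 07:35–14:44 = 7 h 9 min; less 30 min break → 6 h 39 min
Wed: 08:23–19:55 = 11 h 32 min; less 30 min break → 11 h 2 min
Thu: 11:17–23:10 = 11 h 53 min; less 30 min break → 11 h 23 min
Fri: 09:41–18:01 = 8 h 20 min; less 30 min break → 7 h 50 min
Total worked: 47 h 56 min = 47.93 h.
Threshold 37.5 h → overtime 10 h 26 min, regular 37 h 30 min.

Regular 37.50 hours, overtime 10.43 hours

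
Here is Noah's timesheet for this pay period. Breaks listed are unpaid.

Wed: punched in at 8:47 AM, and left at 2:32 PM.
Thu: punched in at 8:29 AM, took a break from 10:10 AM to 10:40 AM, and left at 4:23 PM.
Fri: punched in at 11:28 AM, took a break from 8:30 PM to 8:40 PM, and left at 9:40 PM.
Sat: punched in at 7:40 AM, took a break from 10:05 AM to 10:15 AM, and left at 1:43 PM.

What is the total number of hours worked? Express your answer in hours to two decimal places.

29.07 hours

Wed: 8:47 AM–2:32 PM = 5 h 45 min
Thu: 8:29 AM–4:23 PM = 7 h 54 min; less 30 min break → 7 h 24 min
Fri: 11:28 AM–9:40 PM = 10 h 12 min; less 10 min break → 10 h 2 min
Sat: 7:40 AM–1:43 PM = 6 h 3 min; less 10 min break → 5 h 53 min
Total: 5 h 45 min + 7 h 24 min + 10 h 2 min + 5 h 53 min = 29 h 4 min.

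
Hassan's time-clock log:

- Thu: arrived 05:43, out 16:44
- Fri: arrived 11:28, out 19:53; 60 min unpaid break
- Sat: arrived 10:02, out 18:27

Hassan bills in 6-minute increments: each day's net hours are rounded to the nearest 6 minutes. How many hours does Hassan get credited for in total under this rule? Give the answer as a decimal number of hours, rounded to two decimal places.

Thu: 05:43–16:44 = 11 h 1 min → rounds to 11 h 0 min
Fri: 11:28–19:53 = 8 h 25 min − 60 min = 7 h 25 min → rounds to 7 h 24 min
Sat: 10:02–18:27 = 8 h 25 min → rounds to 8 h 24 min
Total credited: 26 h 48 min.

26.80 hours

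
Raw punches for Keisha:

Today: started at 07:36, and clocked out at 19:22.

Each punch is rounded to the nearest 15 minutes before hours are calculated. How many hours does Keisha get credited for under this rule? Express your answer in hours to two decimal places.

11.75 hours

Today: in 07:36→07:30, out 19:22→19:15; 11 h 45 min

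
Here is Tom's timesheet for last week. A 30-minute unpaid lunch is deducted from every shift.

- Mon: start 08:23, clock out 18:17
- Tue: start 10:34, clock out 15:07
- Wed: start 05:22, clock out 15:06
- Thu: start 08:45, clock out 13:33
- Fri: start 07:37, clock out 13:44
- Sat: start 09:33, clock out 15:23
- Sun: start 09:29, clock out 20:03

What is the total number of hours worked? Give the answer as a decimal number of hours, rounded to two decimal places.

Mon: 08:23–18:17 = 9 h 54 min; less 30 min break → 9 h 24 min
Tue: 10:34–15:07 = 4 h 33 min; less 30 min break → 4 h 3 min
Wed: 05:22–15:06 = 9 h 44 min; less 30 min break → 9 h 14 min
Thu: 08:45–13:33 = 4 h 48 min; less 30 min break → 4 h 18 min
Fri: 07:37–13:44 = 6 h 7 min; less 30 min break → 5 h 37 min
Sat: 09:33–15:23 = 5 h 50 min; less 30 min break → 5 h 20 min
Sun: 09:29–20:03 = 10 h 34 min; less 30 min break → 10 h 4 min
Total: 9 h 24 min + 4 h 3 min + 9 h 14 min + 4 h 18 min + 5 h 37 min + 5 h 20 min + 10 h 4 min = 48 h 0 min.

48.00 hours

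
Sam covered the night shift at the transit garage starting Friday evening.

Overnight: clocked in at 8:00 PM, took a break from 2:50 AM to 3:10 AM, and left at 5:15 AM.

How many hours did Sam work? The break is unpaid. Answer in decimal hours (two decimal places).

8.92 hours

Overnight: 8:00 PM → midnight = 4 h 0 min; midnight → 5:15 AM = 5 h 15 min; span 9 h 15 min; less 20 min break → 8 h 55 min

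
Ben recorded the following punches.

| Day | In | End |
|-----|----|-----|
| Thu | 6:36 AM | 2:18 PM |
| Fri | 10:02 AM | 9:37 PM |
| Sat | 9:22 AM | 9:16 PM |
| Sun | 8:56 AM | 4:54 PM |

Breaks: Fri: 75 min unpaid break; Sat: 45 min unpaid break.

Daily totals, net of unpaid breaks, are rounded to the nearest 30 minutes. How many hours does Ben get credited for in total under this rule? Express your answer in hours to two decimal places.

37.00 hours

Thu: 6:36 AM–2:18 PM = 7 h 42 min → rounds to 7 h 30 min
Fri: 10:02 AM–9:37 PM = 11 h 35 min − 75 min = 10 h 20 min → rounds to 10 h 30 min
Sat: 9:22 AM–9:16 PM = 11 h 54 min − 45 min = 11 h 9 min → rounds to 11 h 0 min
Sun: 8:56 AM–4:54 PM = 7 h 58 min → rounds to 8 h 0 min
Total credited: 37 h 0 min.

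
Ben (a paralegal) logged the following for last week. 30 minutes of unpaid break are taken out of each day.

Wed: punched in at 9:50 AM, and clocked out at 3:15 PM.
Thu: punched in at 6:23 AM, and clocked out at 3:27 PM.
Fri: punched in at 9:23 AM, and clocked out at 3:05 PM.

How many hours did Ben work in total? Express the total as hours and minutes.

Wed: 9:50 AM–3:15 PM = 5 h 25 min; less 30 min break → 4 h 55 min
Thu: 6:23 AM–3:27 PM = 9 h 4 min; less 30 min break → 8 h 34 min
Fri: 9:23 AM–3:05 PM = 5 h 42 min; less 30 min break → 5 h 12 min
Total: 4 h 55 min + 8 h 34 min + 5 h 12 min = 18 h 41 min.

18 h 41 min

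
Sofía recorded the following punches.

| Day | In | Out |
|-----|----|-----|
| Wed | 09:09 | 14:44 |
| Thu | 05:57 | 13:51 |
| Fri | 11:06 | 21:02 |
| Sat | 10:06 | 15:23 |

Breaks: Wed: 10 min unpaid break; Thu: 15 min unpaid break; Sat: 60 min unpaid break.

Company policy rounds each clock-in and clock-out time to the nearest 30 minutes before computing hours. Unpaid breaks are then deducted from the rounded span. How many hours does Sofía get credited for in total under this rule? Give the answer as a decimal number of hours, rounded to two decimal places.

Wed: in 09:09→09:00, out 14:44→14:30; 5 h 30 min − 10 min = 5 h 20 min
Thu: in 05:57→06:00, out 13:51→14:00; 8 h 0 min − 15 min = 7 h 45 min
Fri: in 11:06→11:00, out 21:02→21:00; 10 h 0 min
Sat: in 10:06→10:00, out 15:23→15:30; 5 h 30 min − 60 min = 4 h 30 min
Total credited: 27 h 35 min.

27.58 hours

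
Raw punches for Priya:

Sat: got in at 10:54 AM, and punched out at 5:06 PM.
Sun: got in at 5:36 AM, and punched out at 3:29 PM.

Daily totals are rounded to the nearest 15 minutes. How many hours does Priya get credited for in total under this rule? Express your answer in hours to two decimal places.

16.25 hours

Sat: 10:54 AM–5:06 PM = 6 h 12 min → rounds to 6 h 15 min
Sun: 5:36 AM–3:29 PM = 9 h 53 min → rounds to 10 h 0 min
Total credited: 16 h 15 min.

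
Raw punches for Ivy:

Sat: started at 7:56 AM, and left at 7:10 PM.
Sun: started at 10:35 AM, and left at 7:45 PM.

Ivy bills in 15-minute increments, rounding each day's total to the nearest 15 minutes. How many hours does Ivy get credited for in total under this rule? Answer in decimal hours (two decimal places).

Sat: 7:56 AM–7:10 PM = 11 h 14 min → rounds to 11 h 15 min
Sun: 10:35 AM–7:45 PM = 9 h 10 min → rounds to 9 h 15 min
Total credited: 20 h 30 min.

20.50 hours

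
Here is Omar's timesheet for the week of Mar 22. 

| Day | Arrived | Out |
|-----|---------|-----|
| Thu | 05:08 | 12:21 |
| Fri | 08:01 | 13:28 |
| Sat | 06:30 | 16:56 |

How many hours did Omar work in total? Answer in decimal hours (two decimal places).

23.10 hours

Thu: 05:08–12:21 = 7 h 13 min
Fri: 08:01–13:28 = 5 h 27 min
Sat: 06:30–16:56 = 10 h 26 min
Total: 7 h 13 min + 5 h 27 min + 10 h 26 min = 23 h 6 min.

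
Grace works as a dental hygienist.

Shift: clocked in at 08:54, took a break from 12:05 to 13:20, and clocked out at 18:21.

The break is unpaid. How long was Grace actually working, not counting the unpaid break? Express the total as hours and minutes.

Shift: 08:54–18:21 = 9 h 27 min; less 75 min break → 8 h 12 min

8 h 12 min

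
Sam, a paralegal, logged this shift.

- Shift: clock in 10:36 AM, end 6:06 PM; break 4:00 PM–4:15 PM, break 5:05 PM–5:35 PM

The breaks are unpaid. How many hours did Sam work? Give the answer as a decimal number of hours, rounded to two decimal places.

6.75 hours

Shift: 10:36 AM–6:06 PM = 7 h 30 min; less 45 min break → 6 h 45 min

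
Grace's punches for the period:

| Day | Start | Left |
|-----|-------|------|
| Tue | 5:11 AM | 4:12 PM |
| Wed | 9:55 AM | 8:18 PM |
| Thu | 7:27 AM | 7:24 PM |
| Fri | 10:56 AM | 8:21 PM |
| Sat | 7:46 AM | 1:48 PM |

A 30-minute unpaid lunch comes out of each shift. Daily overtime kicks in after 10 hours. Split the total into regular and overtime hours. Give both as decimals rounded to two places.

Regular 44.33 hours, overtime 1.97 hours

Tue: 5:11 AM–4:12 PM = 11 h 1 min; less 30 min break → 10 h 31 min
Wed: 9:55 AM–8:18 PM = 10 h 23 min; less 30 min break → 9 h 53 min
Thu: 7:27 AM–7:24 PM = 11 h 57 min; less 30 min break → 11 h 27 min
Fri: 10:56 AM–8:21 PM = 9 h 25 min; less 30 min break → 8 h 55 min
Sat: 7:46 AM–1:48 PM = 6 h 2 min; less 30 min break → 5 h 32 min
Tue reg 10 h 0 min / OT 0 h 31 min; Wed reg 9 h 53 min / OT 0 h 0 min; Thu reg 10 h 0 min / OT 1 h 27 min; Fri reg 8 h 55 min / OT 0 h 0 min; Sat reg 5 h 32 min / OT 0 h 0 min.
Totals: regular 44 h 20 min, overtime 1 h 58 min.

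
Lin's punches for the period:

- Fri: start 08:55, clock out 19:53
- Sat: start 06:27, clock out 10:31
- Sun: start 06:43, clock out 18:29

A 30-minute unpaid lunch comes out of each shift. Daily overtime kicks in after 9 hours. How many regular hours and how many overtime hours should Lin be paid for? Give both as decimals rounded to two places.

Regular 21.57 hours, overtime 3.73 hours

Fri: 08:55–19:53 = 10 h 58 min; less 30 min break → 10 h 28 min
Sat: 06:27–10:31 = 4 h 4 min; less 30 min break → 3 h 34 min
Sun: 06:43–18:29 = 11 h 46 min; less 30 min break → 11 h 16 min
Fri reg 9 h 0 min / OT 1 h 28 min; Sat reg 3 h 34 min / OT 0 h 0 min; Sun reg 9 h 0 min / OT 2 h 16 min.
Totals: regular 21 h 34 min, overtime 3 h 44 min.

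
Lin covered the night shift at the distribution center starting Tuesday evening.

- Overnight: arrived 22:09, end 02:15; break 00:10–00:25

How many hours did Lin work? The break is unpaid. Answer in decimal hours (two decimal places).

3.85 hours

Overnight: 22:09 → midnight = 1 h 51 min; midnight → 02:15 = 2 h 15 min; span 4 h 6 min; less 15 min break → 3 h 51 min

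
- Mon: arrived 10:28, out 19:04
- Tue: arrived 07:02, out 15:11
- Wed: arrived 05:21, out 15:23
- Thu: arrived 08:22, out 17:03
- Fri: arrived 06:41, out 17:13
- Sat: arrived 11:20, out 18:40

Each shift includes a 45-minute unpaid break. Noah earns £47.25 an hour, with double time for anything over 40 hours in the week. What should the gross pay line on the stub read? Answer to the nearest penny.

Mon: 10:28–19:04 = 8 h 36 min; less 45 min break → 7 h 51 min
Tue: 07:02–15:11 = 8 h 9 min; less 45 min break → 7 h 24 min
Wed: 05:21–15:23 = 10 h 2 min; less 45 min break → 9 h 17 min
Thu: 08:22–17:03 = 8 h 41 min; less 45 min break → 7 h 56 min
Fri: 06:41–17:13 = 10 h 32 min; less 45 min break → 9 h 47 min
Sat: 11:20–18:40 = 7 h 20 min; less 45 min break → 6 h 35 min
Total worked: 48 h 50 min = 2930 min.
Regular 40 h 0 min = 2400 min at £47.25/h; overtime 8 h 50 min = 530 min at £94.50/h.
Pay = (2400 × £47.25 + 530 × £94.50) ÷ 60 = £2724.75.

£2724.75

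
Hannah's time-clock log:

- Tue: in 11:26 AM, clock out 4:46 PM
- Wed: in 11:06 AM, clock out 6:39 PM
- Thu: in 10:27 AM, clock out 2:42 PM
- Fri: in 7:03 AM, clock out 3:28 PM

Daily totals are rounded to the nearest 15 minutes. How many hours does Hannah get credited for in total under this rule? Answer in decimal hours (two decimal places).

Tue: 11:26 AM–4:46 PM = 5 h 20 min → rounds to 5 h 15 min
Wed: 11:06 AM–6:39 PM = 7 h 33 min → rounds to 7 h 30 min
Thu: 10:27 AM–2:42 PM = 4 h 15 min → rounds to 4 h 15 min
Fri: 7:03 AM–3:28 PM = 8 h 25 min → rounds to 8 h 30 min
Total credited: 25 h 30 min.

25.50 hours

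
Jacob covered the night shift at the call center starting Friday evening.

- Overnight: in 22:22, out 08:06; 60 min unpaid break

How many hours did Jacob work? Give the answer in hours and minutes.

8 h 44 min

Overnight: 22:22 → midnight = 1 h 38 min; midnight → 08:06 = 8 h 6 min; span 9 h 44 min; less 60 min break → 8 h 44 min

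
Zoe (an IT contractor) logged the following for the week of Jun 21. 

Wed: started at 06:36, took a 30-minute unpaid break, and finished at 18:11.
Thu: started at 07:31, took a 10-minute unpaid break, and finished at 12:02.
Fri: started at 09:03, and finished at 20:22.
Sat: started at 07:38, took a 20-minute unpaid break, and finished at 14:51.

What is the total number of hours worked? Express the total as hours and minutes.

33 h 38 min

Wed: 06:36–18:11 = 11 h 35 min; less 30 min break → 11 h 5 min
Thu: 07:31–12:02 = 4 h 31 min; less 10 min break → 4 h 21 min
Fri: 09:03–20:22 = 11 h 19 min
Sat: 07:38–14:51 = 7 h 13 min; less 20 min break → 6 h 53 min
Total: 11 h 5 min + 4 h 21 min + 11 h 19 min + 6 h 53 min = 33 h 38 min.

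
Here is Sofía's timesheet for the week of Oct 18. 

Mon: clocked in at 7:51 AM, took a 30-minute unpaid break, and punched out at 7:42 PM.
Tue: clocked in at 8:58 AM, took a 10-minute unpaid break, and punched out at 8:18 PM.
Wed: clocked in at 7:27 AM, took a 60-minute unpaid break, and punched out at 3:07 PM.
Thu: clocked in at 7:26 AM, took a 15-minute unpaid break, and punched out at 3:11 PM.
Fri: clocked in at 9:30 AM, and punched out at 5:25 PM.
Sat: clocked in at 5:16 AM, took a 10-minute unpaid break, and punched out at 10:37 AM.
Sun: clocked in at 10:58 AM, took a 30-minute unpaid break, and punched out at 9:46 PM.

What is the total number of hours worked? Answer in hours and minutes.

60 h 5 min

Mon: 7:51 AM–7:42 PM = 11 h 51 min; less 30 min break → 11 h 21 min
Tue: 8:58 AM–8:18 PM = 11 h 20 min; less 10 min break → 11 h 10 min
Wed: 7:27 AM–3:07 PM = 7 h 40 min; less 60 min break → 6 h 40 min
Thu: 7:26 AM–3:11 PM = 7 h 45 min; less 15 min break → 7 h 30 min
Fri: 9:30 AM–5:25 PM = 7 h 55 min
Sat: 5:16 AM–10:37 AM = 5 h 21 min; less 10 min break → 5 h 11 min
Sun: 10:58 AM–9:46 PM = 10 h 48 min; less 30 min break → 10 h 18 min
Total: 11 h 21 min + 11 h 10 min + 6 h 40 min + 7 h 30 min + 7 h 55 min + 5 h 11 min + 10 h 18 min = 60 h 5 min.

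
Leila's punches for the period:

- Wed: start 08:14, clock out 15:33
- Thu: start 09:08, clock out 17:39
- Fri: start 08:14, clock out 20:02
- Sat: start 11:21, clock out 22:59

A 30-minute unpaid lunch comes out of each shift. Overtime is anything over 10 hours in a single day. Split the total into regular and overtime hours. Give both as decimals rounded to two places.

Regular 34.83 hours, overtime 2.43 hours

Wed: 08:14–15:33 = 7 h 19 min; less 30 min break → 6 h 49 min
Thu: 09:08–17:39 = 8 h 31 min; less 30 min break → 8 h 1 min
Fri: 08:14–20:02 = 11 h 48 min; less 30 min break → 11 h 18 min
Sat: 11:21–22:59 = 11 h 38 min; less 30 min break → 11 h 8 min
Wed reg 6 h 49 min / OT 0 h 0 min; Thu reg 8 h 1 min / OT 0 h 0 min; Fri reg 10 h 0 min / OT 1 h 18 min; Sat reg 10 h 0 min / OT 1 h 8 min.
Totals: regular 34 h 50 min, overtime 2 h 26 min.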